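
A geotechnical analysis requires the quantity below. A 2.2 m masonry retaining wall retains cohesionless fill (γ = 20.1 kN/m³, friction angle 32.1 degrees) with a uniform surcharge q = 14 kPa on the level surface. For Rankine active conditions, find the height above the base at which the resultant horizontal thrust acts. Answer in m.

K_a = 0.3060.
Triangular part P₁ = ½K_aγH² = 14.88 at H/3 = 0.7333 m; rectangular part P₂ = K_a q H = 9.425 at H/2 = 1.100 m.
ȳ = (P₁·0.7333 + P₂·1.100)/(P₁+P₂) = 0.8755 m.

0.875 m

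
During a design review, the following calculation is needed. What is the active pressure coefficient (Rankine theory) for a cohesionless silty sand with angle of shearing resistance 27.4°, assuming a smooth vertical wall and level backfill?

K_a = (1 − sin φ)/(1 + sin φ) = (1 − sin 27.4°)/(1 + sin 27.4°) = 0.3697.

0.370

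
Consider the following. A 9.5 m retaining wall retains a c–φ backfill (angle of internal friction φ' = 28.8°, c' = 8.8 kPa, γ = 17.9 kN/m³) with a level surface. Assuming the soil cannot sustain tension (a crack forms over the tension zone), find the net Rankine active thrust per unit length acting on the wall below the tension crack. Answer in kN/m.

192 kN/m

K_a = 0.3498; √K_a = 0.5914.
Tension-crack depth z_c = 2c/(γ√K_a) = 2×8.8/(17.9×0.5914) = 1.663 m.
σ_a at base = K_a γ H − 2c√K_a = 0.3498×17.9×9.5 − 2×8.8×0.5914 = 49.07 kPa.
P_a = ½ × 49.07 × (H − z_c) = 0.5×49.07×7.837 = 192.3 kN/m.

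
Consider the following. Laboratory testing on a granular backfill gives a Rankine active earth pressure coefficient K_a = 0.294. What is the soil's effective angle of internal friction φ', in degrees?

33.1°

K_a = tan²(45° − φ/2) ⇒ 45° − φ/2 = arctan(√0.294) = 28.47°.
φ = 2(45° − 28.47°) = 33.07°.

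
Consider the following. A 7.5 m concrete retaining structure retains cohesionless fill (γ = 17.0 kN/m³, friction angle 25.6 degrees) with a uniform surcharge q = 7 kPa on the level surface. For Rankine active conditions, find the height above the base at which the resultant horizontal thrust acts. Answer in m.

K_a = 0.3966.
Triangular part P₁ = ½K_aγH² = 189.6 at H/3 = 2.500 m; rectangular part P₂ = K_a q H = 20.82 at H/2 = 3.750 m.
ȳ = (P₁·2.500 + P₂·3.750)/(P₁+P₂) = 2.624 m.

2.62 m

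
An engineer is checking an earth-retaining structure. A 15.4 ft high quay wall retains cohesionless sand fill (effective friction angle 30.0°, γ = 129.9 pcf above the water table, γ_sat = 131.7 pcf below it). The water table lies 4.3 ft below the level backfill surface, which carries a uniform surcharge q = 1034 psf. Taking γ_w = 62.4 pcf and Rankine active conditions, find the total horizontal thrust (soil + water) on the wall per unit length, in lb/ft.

K_a = tan²(45° − φ/2) = 0.3333.
γ' = 131.7 − 62.4 = 69.30 pcf. h₂ = H − d_w = 11.1 ft.
σ'_h: at surface K_a·q = 344.7; at WT K_a(q+γd_w) = 530.9; at base K_a(q+γd_w+γ'h₂) = 787.3 psf.
P₁ = ½(344.7+530.9)×4.3 = 1882; P₂ = ½(530.9+787.3)×11.1 = 7316; P_w = ½γ_w h₂² = 3844.
Total = 1882+7316+3844 = 13040 lb/ft.

13000 lb/ft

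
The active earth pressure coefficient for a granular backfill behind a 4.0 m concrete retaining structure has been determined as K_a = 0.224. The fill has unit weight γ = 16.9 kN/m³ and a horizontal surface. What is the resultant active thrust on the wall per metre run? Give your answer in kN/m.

30.3 kN/m

P = ½ K_a γ H² = 0.5 × 0.224 × 16.9 × 4.0² = 30.28 kN/m.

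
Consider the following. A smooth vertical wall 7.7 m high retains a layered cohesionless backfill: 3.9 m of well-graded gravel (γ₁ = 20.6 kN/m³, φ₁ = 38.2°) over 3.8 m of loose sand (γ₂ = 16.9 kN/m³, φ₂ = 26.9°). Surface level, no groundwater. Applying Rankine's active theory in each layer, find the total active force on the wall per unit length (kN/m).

198 kN/m

K_a1 = tan²(45°−38.2°/2) = 0.2358; K_a2 = tan²(45°−26.9°/2) = 0.3770.
Layer 1: σ at base = K_a1 γ₁ h₁ = 18.94 kPa; P₁ = ½×18.94×3.9 = 36.94.
Layer 2: σ_v at top = γ₁h₁ = 80.34; σ_h top = K_a2×80.34 = 30.29; σ_h base = K_a2×(80.34+16.9×3.8) = 54.50.
P₂ = ½(30.29+54.50)×3.8 = 161.1. Total P_a = 36.94+161.1 = 198.0 kN/m.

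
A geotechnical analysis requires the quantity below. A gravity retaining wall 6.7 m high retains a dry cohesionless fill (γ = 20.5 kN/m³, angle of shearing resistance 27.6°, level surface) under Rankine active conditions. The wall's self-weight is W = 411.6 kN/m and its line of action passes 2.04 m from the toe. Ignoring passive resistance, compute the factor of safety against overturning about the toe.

2.23

K_a = tan²(45° − 27.6°/2) = 0.3668.
P_a = ½K_aγH² = 0.5×0.3668×20.5×6.7² = 168.8 kN/m, acting at H/3 = 2.233 m above the base.
Overturning moment M_o = P_a × H/3 = 168.8 × 2.233 = 376.9.
Resisting moment M_r = W × 2.04 = 411.6 × 2.04 = 839.7.
FS_overturning = M_r/M_o = 839.7/376.9 = 2.228.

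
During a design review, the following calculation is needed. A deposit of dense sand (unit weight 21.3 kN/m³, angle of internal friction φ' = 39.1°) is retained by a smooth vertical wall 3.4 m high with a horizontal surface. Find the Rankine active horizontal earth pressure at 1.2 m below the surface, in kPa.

K_a = (1 − sin φ)/(1 + sin φ) = 0.2265.
σ_h = K_a γ z = 0.2265 × 21.3 × 1.2 = 5.789 kPa.

5.79 kPa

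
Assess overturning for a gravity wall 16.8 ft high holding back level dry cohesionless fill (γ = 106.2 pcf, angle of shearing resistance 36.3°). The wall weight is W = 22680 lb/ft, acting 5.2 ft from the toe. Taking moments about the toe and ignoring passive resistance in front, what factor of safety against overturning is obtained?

K_a = tan²(45° − 36.3°/2) = 0.2563.
P_a = ½K_aγH² = 0.5×0.2563×106.2×16.8² = 3841 lb/ft, acting at H/3 = 5.600 ft above the base.
Overturning moment M_o = P_a × H/3 = 3841 × 5.600 = 21510.
Resisting moment M_r = W × 5.2 = 22680 × 5.2 = 117900.
FS_overturning = M_r/M_o = 117900/21510 = 5.483.

5.48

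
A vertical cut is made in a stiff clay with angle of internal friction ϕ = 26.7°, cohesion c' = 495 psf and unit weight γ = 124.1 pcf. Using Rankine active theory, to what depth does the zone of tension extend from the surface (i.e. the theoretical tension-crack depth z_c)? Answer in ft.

12.9 ft

K_a = tan²(45° − 26.7°/2) = 0.3800; √K_a = 0.6164.
The active pressure is zero where K_a γ z = 2c√K_a, so z_c = 2c/(γ√K_a) = 2×495/(124.1×0.6164) = 12.94 ft.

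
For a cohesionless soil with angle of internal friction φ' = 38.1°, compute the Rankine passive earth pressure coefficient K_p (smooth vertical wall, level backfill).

K_p = (1 + sin φ)/(1 − sin φ) = tan²(45° + 38.1°/2) = 4.222.

4.22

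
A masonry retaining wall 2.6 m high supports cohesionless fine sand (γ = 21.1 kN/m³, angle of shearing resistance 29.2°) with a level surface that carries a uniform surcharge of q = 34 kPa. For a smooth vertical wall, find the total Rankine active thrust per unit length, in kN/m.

55.0 kN/m

K_a = tan²(45° − φ/2) = 0.3442.
Soil triangle: ½ K_a γ H² = 0.5×0.3442×21.1×2.6² = 24.55 kN/m.
Surcharge rectangle: K_a q H = 0.3442×34×2.6 = 30.43 kN/m.
Total = 24.55 + 30.43 = 54.98 kN/m.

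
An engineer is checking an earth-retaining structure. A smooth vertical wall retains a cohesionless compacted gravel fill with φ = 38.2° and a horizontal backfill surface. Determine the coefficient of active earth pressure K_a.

K_a = tan²(45° − φ/2) = tan²(25.90°) = 0.2358.

0.236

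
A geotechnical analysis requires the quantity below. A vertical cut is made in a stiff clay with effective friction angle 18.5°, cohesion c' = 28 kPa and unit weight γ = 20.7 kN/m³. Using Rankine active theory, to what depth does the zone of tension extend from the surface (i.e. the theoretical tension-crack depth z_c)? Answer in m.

K_a = tan²(45° − 18.5°/2) = 0.5183; √K_a = 0.7199.
The active pressure is zero where K_a γ z = 2c√K_a, so z_c = 2c/(γ√K_a) = 2×28/(20.7×0.7199) = 3.758 m.

3.76 m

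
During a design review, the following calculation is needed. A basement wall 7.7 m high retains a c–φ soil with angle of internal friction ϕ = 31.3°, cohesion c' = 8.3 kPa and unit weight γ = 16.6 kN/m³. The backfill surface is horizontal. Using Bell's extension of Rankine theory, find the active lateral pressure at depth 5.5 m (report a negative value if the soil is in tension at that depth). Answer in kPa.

19.5 kPa

K_a = (1 − sin φ)/(1 + sin φ) = 0.3162.
σ_a = K_a γ z − 2c√K_a = 0.3162×16.6×5.5 − 2×8.3×0.5623 = 19.54 kPa.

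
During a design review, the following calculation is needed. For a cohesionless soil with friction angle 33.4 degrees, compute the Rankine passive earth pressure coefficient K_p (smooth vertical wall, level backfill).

3.45

K_p = (1 + sin φ)/(1 − sin φ) = tan²(45° + 33.4°/2) = 3.449.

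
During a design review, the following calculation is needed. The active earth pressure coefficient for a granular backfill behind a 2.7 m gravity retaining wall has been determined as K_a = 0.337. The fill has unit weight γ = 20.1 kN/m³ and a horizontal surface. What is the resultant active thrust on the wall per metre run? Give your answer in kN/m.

24.7 kN/m

P = ½ K_a γ H² = 0.5 × 0.337 × 20.1 × 2.7² = 24.69 kN/m.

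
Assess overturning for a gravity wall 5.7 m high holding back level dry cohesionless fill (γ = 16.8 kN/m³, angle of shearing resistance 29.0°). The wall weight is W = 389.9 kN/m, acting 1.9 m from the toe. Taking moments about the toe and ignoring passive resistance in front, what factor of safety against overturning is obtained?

4.12

K_a = tan²(45° − 29.0°/2) = 0.3470.
P_a = ½K_aγH² = 0.5×0.3470×16.8×5.7² = 94.69 kN/m, acting at H/3 = 1.900 m above the base.
Overturning moment M_o = P_a × H/3 = 94.69 × 1.900 = 179.9.
Resisting moment M_r = W × 1.9 = 389.9 × 1.9 = 740.8.
FS_overturning = M_r/M_o = 740.8/179.9 = 4.117.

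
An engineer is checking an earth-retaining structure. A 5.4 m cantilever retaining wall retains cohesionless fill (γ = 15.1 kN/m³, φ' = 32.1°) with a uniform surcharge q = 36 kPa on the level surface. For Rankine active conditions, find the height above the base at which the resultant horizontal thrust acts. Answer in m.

K_a = 0.3060.
Triangular part P₁ = ½K_aγH² = 67.37 at H/3 = 1.800 m; rectangular part P₂ = K_a q H = 59.49 at H/2 = 2.700 m.
ȳ = (P₁·1.800 + P₂·2.700)/(P₁+P₂) = 2.222 m.

2.22 m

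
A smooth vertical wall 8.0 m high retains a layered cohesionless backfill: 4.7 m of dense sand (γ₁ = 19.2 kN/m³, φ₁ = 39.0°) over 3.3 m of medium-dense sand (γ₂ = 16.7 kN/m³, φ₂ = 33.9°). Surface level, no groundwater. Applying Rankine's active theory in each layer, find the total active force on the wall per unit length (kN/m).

159 kN/m

K_a1 = tan²(45°−39.0°/2) = 0.2275; K_a2 = tan²(45°−33.9°/2) = 0.2839.
Layer 1: σ at base = K_a1 γ₁ h₁ = 20.53 kPa; P₁ = ½×20.53×4.7 = 48.25.
Layer 2: σ_v at top = γ₁h₁ = 90.24; σ_h top = K_a2×90.24 = 25.62; σ_h base = K_a2×(90.24+16.7×3.3) = 41.27.
P₂ = ½(25.62+41.27)×3.3 = 110.4. Total P_a = 48.25+110.4 = 158.6 kN/m.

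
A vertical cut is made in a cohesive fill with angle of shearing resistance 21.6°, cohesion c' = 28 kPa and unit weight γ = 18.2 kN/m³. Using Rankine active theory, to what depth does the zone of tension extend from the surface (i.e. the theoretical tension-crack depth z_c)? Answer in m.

K_a = tan²(45° − 21.6°/2) = 0.4619; √K_a = 0.6796.
The active pressure is zero where K_a γ z = 2c√K_a, so z_c = 2c/(γ√K_a) = 2×28/(18.2×0.6796) = 4.528 m.

4.53 m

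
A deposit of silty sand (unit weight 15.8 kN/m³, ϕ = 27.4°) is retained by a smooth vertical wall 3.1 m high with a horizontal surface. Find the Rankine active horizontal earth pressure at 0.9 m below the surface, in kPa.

5.26 kPa

K_a = (1 − sin φ)/(1 + sin φ) = 0.3697.
σ_h = K_a γ z = 0.3697 × 15.8 × 0.9 = 5.257 kPa.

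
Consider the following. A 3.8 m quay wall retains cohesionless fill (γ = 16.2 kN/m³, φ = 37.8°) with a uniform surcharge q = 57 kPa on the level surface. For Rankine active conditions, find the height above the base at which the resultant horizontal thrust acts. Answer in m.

K_a = 0.2400.
Triangular part P₁ = ½K_aγH² = 28.07 at H/3 = 1.267 m; rectangular part P₂ = K_a q H = 51.98 at H/2 = 1.900 m.
ȳ = (P₁·1.267 + P₂·1.900)/(P₁+P₂) = 1.678 m.

1.68 m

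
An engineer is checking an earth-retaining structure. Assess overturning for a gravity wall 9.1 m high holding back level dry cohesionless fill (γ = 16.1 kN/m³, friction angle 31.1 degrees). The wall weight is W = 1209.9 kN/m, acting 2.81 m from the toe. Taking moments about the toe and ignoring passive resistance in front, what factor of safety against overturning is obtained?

K_a = tan²(45° − 31.1°/2) = 0.3188.
P_a = ½K_aγH² = 0.5×0.3188×16.1×9.1² = 212.5 kN/m, acting at H/3 = 3.033 m above the base.
Overturning moment M_o = P_a × H/3 = 212.5 × 3.033 = 644.6.
Resisting moment M_r = W × 2.81 = 1209.9 × 2.81 = 3400.
FS_overturning = M_r/M_o = 3400/644.6 = 5.274.

5.27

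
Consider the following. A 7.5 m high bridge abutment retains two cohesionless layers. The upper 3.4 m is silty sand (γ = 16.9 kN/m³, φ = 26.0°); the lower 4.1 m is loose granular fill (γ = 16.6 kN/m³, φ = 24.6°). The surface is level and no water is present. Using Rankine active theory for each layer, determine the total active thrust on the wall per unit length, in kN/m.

K_a1 = tan²(45°−26.0°/2) = 0.3905; K_a2 = tan²(45°−24.6°/2) = 0.4121.
Layer 1: σ at base = K_a1 γ₁ h₁ = 22.44 kPa; P₁ = ½×22.44×3.4 = 38.14.
Layer 2: σ_v at top = γ₁h₁ = 57.46; σ_h top = K_a2×57.46 = 23.68; σ_h base = K_a2×(57.46+16.6×4.1) = 51.73.
P₂ = ½(23.68+51.73)×4.1 = 154.6. Total P_a = 38.14+154.6 = 192.7 kN/m.

193 kN/m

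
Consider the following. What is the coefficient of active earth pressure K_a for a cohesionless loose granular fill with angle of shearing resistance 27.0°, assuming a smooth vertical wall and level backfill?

0.376

K_a = (1 − sin φ)/(1 + sin φ) = (1 − sin 27.0°)/(1 + sin 27.0°) = 0.3755.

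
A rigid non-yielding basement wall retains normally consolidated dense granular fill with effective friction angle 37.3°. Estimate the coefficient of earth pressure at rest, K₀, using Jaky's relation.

K₀ = 1 − sin φ' = 1 − sin 37.3° = 0.3940.

0.394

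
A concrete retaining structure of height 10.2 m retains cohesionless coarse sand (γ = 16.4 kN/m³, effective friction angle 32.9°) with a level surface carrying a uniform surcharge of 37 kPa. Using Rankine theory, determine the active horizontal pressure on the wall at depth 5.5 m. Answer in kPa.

K_a = (1 − sin φ)/(1 + sin φ) = 0.2960.
σ_v = γz + q = 16.4 × 5.5 + 37 = 127.2 kPa.
σ_h = K_a σ_v = 0.2960 × 127.2 = 37.65 kPa.

37.7 kPa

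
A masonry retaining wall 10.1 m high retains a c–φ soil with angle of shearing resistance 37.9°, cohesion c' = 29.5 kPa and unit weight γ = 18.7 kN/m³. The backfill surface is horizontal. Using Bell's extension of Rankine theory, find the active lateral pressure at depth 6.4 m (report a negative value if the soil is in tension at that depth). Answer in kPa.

-0.244 kPa

K_a = (1 − sin φ)/(1 + sin φ) = 0.2389.
σ_a = K_a γ z − 2c√K_a = 0.2389×18.7×6.4 − 2×29.5×0.4888 = -0.2438 kPa.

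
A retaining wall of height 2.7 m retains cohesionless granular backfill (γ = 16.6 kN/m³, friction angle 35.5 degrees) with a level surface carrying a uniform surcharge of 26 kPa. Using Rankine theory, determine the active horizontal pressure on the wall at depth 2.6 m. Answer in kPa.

K_a = (1 − sin φ)/(1 + sin φ) = 0.2653.
σ_v = γz + q = 16.6 × 2.6 + 26 = 69.16 kPa.
σ_h = K_a σ_v = 0.2653 × 69.16 = 18.35 kPa.

18.3 kPa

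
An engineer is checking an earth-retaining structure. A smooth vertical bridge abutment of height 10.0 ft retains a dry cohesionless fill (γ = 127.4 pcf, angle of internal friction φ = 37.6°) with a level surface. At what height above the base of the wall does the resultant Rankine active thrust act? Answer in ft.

K_a = 0.2421.
The pressure distribution is triangular, so the resultant acts at H/3 above the base = 10.0/3 = 3.333 ft.

3.33 ft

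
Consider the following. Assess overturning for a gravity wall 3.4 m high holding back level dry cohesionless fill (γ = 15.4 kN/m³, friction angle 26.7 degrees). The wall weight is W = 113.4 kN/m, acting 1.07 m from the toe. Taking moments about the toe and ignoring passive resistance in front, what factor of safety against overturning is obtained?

K_a = tan²(45° − 26.7°/2) = 0.3800.
P_a = ½K_aγH² = 0.5×0.3800×15.4×3.4² = 33.82 kN/m, acting at H/3 = 1.133 m above the base.
Overturning moment M_o = P_a × H/3 = 33.82 × 1.133 = 38.33.
Resisting moment M_r = W × 1.07 = 113.4 × 1.07 = 121.3.
FS_overturning = M_r/M_o = 121.3/38.33 = 3.166.

3.17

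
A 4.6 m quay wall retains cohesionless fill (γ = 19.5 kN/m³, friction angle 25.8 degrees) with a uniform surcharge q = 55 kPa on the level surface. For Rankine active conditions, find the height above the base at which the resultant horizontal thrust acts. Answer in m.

K_a = 0.3935.
Triangular part P₁ = ½K_aγH² = 81.18 at H/3 = 1.533 m; rectangular part P₂ = K_a q H = 99.56 at H/2 = 2.300 m.
ȳ = (P₁·1.533 + P₂·2.300)/(P₁+P₂) = 1.956 m.

1.96 m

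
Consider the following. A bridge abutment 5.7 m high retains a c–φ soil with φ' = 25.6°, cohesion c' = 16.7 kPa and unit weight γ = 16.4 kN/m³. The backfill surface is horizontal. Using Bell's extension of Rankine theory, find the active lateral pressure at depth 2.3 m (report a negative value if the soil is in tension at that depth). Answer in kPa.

K_a = (1 − sin φ)/(1 + sin φ) = 0.3966.
σ_a = K_a γ z − 2c√K_a = 0.3966×16.4×2.3 − 2×16.7×0.6297 = -6.075 kPa.

-6.07 kPa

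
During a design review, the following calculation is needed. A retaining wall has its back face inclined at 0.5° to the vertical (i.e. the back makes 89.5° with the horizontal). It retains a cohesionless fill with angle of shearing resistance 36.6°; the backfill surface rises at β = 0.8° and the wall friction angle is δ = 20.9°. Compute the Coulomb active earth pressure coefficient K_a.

K_a = sin²(α+φ) / [sin²α · sin(α−δ) · (1 + √{sin(φ+δ)sin(φ−β) / (sin(α−δ)sin(α+β))})²].
With α = 89.5°, φ = 36.6°, δ = 20.9°, β = 0.8°: K_a = 0.2349.

0.235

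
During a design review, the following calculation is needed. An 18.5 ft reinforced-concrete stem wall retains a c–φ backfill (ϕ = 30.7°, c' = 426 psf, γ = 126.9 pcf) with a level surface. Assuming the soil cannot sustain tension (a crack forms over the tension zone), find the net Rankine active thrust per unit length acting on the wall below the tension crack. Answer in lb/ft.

924 lb/ft

K_a = 0.3240; √K_a = 0.5692.
Tension-crack depth z_c = 2c/(γ√K_a) = 2×426/(126.9×0.5692) = 11.79 ft.
σ_a at base = K_a γ H − 2c√K_a = 0.3240×126.9×18.5 − 2×426×0.5692 = 275.7 psf.
P_a = ½ × 275.7 × (H − z_c) = 0.5×275.7×6.705 = 924.4 lb/ft.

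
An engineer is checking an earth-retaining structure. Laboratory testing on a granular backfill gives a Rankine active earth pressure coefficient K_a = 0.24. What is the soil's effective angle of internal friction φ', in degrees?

37.8°

K_a = tan²(45° − φ/2) ⇒ 45° − φ/2 = arctan(√0.24) = 26.10°.
φ = 2(45° − 26.10°) = 37.80°.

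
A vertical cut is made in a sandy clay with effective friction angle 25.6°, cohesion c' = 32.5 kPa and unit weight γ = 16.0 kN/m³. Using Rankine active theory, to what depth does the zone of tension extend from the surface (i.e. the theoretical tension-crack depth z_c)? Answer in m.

K_a = tan²(45° − 25.6°/2) = 0.3966; √K_a = 0.6297.
The active pressure is zero where K_a γ z = 2c√K_a, so z_c = 2c/(γ√K_a) = 2×32.5/(16.0×0.6297) = 6.451 m.

6.45 m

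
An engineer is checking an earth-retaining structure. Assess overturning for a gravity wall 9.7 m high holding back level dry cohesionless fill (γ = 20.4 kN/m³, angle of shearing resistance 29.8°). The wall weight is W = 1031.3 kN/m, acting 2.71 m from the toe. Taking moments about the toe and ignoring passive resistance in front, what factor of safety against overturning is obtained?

K_a = tan²(45° − 29.8°/2) = 0.3360.
P_a = ½K_aγH² = 0.5×0.3360×20.4×9.7² = 322.5 kN/m, acting at H/3 = 3.233 m above the base.
Overturning moment M_o = P_a × H/3 = 322.5 × 3.233 = 1043.
Resisting moment M_r = W × 2.71 = 1031.3 × 2.71 = 2795.
FS_overturning = M_r/M_o = 2795/1043 = 2.680.

2.68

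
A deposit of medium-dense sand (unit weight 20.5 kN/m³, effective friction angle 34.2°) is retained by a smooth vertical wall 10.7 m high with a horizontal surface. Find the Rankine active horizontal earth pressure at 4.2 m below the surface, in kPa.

K_a = (1 − sin φ)/(1 + sin φ) = 0.2803.
σ_h = K_a γ z = 0.2803 × 20.5 × 4.2 = 24.14 kPa.

24.1 kPa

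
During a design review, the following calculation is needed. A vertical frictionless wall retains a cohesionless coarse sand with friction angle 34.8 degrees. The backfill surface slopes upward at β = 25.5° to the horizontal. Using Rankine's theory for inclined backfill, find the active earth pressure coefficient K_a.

K_a = cos β · (cos β − √(cos²β − cos²φ)) / (cos β + √(cos²β − cos²φ)).
cos β = 0.9026, cos φ = 0.8211, √(cos²β − cos²φ) = 0.3747.
K_a = 0.9026 × (0.9026 − 0.3747)/(0.9026 + 0.3747) = 0.3731.

0.373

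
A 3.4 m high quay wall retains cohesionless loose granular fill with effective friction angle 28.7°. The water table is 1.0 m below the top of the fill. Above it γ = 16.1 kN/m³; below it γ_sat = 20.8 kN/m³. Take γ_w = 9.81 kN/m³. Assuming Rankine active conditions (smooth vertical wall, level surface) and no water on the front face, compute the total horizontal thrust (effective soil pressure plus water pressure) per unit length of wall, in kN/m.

55.8 kN/m

K_a = tan²(45° − φ/2) = 0.3511.
γ' = 20.8 − 9.81 = 10.99 kN/m³. Depth below WT = 2.4 m.
σ'_h at WT = K_a γ d_w = 5.653 kPa; at base = 5.653 + K_a γ' × 2.4 = 14.92 kPa.
P₁ (0–1.0 m) = ½×5.653×1.0 = 2.827. P₂ (1.0–3.4 m) = ½(5.653+14.92)×2.4 = 24.68.
P_w = ½ γ_w h₂² = 0.5×9.81×2.4² = 28.25. Total = 2.827+24.68+28.25 = 55.76 kN/m.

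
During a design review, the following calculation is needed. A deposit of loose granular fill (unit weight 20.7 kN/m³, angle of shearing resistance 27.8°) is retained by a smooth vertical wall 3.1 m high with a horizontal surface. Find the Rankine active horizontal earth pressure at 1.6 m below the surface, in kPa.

12.1 kPa

K_a = (1 − sin φ)/(1 + sin φ) = 0.3639.
σ_h = K_a γ z = 0.3639 × 20.7 × 1.6 = 12.05 kPa.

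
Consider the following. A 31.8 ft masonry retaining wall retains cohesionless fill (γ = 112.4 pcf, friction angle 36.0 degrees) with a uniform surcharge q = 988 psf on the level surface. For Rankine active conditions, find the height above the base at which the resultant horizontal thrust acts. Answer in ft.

K_a = 0.2596.
Triangular part P₁ = ½K_aγH² = 14750 at H/3 = 10.60 ft; rectangular part P₂ = K_a q H = 8157 at H/2 = 15.90 ft.
ȳ = (P₁·10.60 + P₂·15.90)/(P₁+P₂) = 12.49 ft.

12.5 ft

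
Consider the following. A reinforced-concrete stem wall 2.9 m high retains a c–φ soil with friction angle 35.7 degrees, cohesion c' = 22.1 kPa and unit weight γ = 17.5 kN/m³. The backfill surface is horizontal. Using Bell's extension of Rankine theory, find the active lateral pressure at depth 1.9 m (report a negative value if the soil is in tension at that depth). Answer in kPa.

K_a = (1 − sin φ)/(1 + sin φ) = 0.2630.
σ_a = K_a γ z − 2c√K_a = 0.2630×17.5×1.9 − 2×22.1×0.5128 = -13.92 kPa.

-13.9 kPa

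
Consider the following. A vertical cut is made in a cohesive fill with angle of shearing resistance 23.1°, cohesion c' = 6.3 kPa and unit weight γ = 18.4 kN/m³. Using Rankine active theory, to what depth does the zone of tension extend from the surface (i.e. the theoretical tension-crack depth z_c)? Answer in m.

1.04 m

K_a = tan²(45° − 23.1°/2) = 0.4364; √K_a = 0.6606.
The active pressure is zero where K_a γ z = 2c√K_a, so z_c = 2c/(γ√K_a) = 2×6.3/(18.4×0.6606) = 1.037 m.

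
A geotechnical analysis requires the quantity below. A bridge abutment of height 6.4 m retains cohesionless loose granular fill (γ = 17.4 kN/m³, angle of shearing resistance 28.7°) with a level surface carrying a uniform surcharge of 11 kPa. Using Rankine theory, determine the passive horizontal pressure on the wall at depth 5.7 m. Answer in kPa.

314 kPa

K_p = (1 + sin φ)/(1 − sin φ) = 2.848.
σ_v = γz + q = 17.4 × 5.7 + 11 = 110.2 kPa.
σ_h = K_p σ_v = 2.848 × 110.2 = 313.8 kPa.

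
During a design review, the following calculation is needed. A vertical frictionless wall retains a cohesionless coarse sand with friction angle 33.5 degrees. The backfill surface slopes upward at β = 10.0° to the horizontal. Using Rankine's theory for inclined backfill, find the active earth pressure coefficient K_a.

K_a = cos β · (cos β − √(cos²β − cos²φ)) / (cos β + √(cos²β − cos²φ)).
cos β = 0.9848, cos φ = 0.8339, √(cos²β − cos²φ) = 0.5239.
K_a = 0.9848 × (0.9848 − 0.5239)/(0.9848 + 0.5239) = 0.3008.

0.301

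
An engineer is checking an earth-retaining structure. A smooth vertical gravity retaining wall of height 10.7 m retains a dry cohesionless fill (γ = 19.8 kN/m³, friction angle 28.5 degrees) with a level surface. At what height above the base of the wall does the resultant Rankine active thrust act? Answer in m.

K_a = 0.3540.
The pressure distribution is triangular, so the resultant acts at H/3 above the base = 10.7/3 = 3.567 m.

3.57 m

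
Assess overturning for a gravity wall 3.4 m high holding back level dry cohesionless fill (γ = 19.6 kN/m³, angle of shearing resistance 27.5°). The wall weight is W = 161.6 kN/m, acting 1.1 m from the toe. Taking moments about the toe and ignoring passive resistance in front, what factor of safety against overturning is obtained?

K_a = tan²(45° − 27.5°/2) = 0.3682.
P_a = ½K_aγH² = 0.5×0.3682×19.6×3.4² = 41.72 kN/m, acting at H/3 = 1.133 m above the base.
Overturning moment M_o = P_a × H/3 = 41.72 × 1.133 = 47.28.
Resisting moment M_r = W × 1.1 = 161.6 × 1.1 = 177.8.
FS_overturning = M_r/M_o = 177.8/47.28 = 3.760.

3.76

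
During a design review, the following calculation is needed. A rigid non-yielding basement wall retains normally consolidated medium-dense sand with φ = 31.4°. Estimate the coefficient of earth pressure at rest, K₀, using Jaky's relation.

K₀ = 1 − sin φ' = 1 − sin 31.4° = 0.4790.

0.479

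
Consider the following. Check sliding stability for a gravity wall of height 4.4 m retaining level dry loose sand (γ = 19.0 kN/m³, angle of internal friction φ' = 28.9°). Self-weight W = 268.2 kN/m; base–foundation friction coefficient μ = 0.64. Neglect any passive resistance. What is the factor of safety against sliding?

2.68

K_a = tan²(45° − 28.9°/2) = 0.3484.
P_a = ½K_aγH² = 0.5×0.3484×19.0×4.4² = 64.07 kN/m, acting at H/3 = 1.467 m above the base.
FS_sliding = μW / P_a = 0.64×268.2 / 64.07 = 2.679.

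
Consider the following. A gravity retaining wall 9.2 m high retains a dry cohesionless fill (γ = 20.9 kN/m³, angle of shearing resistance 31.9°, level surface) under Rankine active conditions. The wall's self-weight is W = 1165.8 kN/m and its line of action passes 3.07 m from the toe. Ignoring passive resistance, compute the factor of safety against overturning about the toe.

4.28

K_a = tan²(45° − 31.9°/2) = 0.3085.
P_a = ½K_aγH² = 0.5×0.3085×20.9×9.2² = 272.9 kN/m, acting at H/3 = 3.067 m above the base.
Overturning moment M_o = P_a × H/3 = 272.9 × 3.067 = 836.9.
Resisting moment M_r = W × 3.07 = 1165.8 × 3.07 = 3579.
FS_overturning = M_r/M_o = 3579/836.9 = 4.277.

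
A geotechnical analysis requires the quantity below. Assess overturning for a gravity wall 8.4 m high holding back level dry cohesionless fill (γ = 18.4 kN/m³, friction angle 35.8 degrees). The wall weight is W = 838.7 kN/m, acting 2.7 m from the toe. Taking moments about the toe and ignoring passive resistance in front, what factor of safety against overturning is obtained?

K_a = tan²(45° − 35.8°/2) = 0.2619.
P_a = ½K_aγH² = 0.5×0.2619×18.4×8.4² = 170.0 kN/m, acting at H/3 = 2.800 m above the base.
Overturning moment M_o = P_a × H/3 = 170.0 × 2.800 = 476.0.
Resisting moment M_r = W × 2.7 = 838.7 × 2.7 = 2264.
FS_overturning = M_r/M_o = 2264/476.0 = 4.758.

4.76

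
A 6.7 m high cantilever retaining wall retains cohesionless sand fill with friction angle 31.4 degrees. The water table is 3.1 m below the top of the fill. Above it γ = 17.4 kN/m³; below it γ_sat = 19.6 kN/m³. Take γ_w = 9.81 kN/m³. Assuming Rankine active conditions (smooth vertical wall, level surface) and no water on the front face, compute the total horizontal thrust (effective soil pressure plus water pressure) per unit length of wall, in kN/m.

K_a = tan²(45° − φ/2) = 0.3149.
γ' = 19.6 − 9.81 = 9.790 kN/m³. Depth below WT = 3.6 m.
σ'_h at WT = K_a γ d_w = 16.99 kPa; at base = 16.99 + K_a γ' × 3.6 = 28.09 kPa.
P₁ (0–3.1 m) = ½×16.99×3.1 = 26.33. P₂ (3.1–6.7 m) = ½(16.99+28.09)×3.6 = 81.13.
P_w = ½ γ_w h₂² = 0.5×9.81×3.6² = 63.57. Total = 26.33+81.13+63.57 = 171.0 kN/m.

171 kN/m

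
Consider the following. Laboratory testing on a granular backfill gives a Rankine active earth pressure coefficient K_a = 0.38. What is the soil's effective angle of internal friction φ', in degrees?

K_a = tan²(45° − φ/2) ⇒ 45° − φ/2 = arctan(√0.38) = 31.65°.
φ = 2(45° − 31.65°) = 26.70°.

26.7°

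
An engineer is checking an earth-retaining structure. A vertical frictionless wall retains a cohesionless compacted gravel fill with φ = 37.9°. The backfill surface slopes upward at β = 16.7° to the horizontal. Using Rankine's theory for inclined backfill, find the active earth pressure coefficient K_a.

K_a = cos β · (cos β − √(cos²β − cos²φ)) / (cos β + √(cos²β − cos²φ)).
cos β = 0.9578, cos φ = 0.7891, √(cos²β − cos²φ) = 0.5429.
K_a = 0.9578 × (0.9578 − 0.5429)/(0.9578 + 0.5429) = 0.2648.

0.265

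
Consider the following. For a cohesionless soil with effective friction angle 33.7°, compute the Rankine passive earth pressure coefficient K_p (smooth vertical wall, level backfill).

K_p = (1 + sin φ)/(1 − sin φ) = tan²(45° + 33.7°/2) = 3.493.

3.49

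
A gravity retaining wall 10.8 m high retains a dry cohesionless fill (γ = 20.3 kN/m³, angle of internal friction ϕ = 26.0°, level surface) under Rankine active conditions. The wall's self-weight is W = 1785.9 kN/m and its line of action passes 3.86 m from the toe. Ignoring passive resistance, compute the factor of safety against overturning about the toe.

K_a = tan²(45° − 26.0°/2) = 0.3905.
P_a = ½K_aγH² = 0.5×0.3905×20.3×10.8² = 462.3 kN/m, acting at H/3 = 3.600 m above the base.
Overturning moment M_o = P_a × H/3 = 462.3 × 3.600 = 1664.
Resisting moment M_r = W × 3.86 = 1785.9 × 3.86 = 6894.
FS_overturning = M_r/M_o = 6894/1664 = 4.142.

4.14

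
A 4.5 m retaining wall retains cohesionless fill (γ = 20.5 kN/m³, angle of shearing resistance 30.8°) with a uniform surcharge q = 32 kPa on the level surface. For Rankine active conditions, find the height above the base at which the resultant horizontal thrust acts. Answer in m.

K_a = 0.3227.
Triangular part P₁ = ½K_aγH² = 66.98 at H/3 = 1.500 m; rectangular part P₂ = K_a q H = 46.47 at H/2 = 2.250 m.
ȳ = (P₁·1.500 + P₂·2.250)/(P₁+P₂) = 1.807 m.

1.81 m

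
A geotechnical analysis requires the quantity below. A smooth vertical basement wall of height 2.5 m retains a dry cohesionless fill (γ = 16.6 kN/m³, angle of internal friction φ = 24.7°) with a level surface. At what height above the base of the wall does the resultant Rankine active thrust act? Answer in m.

0.833 m

K_a = 0.4106.
The pressure distribution is triangular, so the resultant acts at H/3 above the base = 2.5/3 = 0.8333 m.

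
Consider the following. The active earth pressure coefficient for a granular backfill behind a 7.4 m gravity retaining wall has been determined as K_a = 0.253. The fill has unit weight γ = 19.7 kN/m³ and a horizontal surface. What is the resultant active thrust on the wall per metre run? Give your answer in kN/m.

P = ½ K_a γ H² = 0.5 × 0.253 × 19.7 × 7.4² = 136.5 kN/m.

136 kN/m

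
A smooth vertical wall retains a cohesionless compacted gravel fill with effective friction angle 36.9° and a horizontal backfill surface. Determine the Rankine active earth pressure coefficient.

K_a = tan²(45° − φ/2) = tan²(26.55°) = 0.2497.

0.250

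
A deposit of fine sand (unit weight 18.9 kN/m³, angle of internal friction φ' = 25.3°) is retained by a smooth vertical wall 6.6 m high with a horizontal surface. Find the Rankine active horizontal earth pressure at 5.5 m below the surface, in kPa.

41.7 kPa

K_a = (1 − sin φ)/(1 + sin φ) = 0.4012.
σ_h = K_a γ z = 0.4012 × 18.9 × 5.5 = 41.70 kPa.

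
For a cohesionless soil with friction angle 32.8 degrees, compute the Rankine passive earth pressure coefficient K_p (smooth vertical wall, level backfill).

3.36

K_p = (1 + sin φ)/(1 − sin φ) = tan²(45° + 32.8°/2) = 3.364.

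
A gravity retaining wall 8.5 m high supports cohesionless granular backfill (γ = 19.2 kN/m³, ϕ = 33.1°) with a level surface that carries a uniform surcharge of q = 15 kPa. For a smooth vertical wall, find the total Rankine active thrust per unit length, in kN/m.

K_a = tan²(45° − φ/2) = 0.2936.
Soil triangle: ½ K_a γ H² = 0.5×0.2936×19.2×8.5² = 203.6 kN/m.
Surcharge rectangle: K_a q H = 0.2936×15×8.5 = 37.43 kN/m.
Total = 203.6 + 37.43 = 241.1 kN/m.

241 kN/m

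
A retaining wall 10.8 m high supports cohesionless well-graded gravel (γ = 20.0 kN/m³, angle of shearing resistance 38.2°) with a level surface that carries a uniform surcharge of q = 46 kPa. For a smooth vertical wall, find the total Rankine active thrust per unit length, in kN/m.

K_a = tan²(45° − φ/2) = 0.2358.
Soil triangle: ½ K_a γ H² = 0.5×0.2358×20.0×10.8² = 275.0 kN/m.
Surcharge rectangle: K_a q H = 0.2358×46×10.8 = 117.1 kN/m.
Total = 275.0 + 117.1 = 392.2 kN/m.

392 kN/m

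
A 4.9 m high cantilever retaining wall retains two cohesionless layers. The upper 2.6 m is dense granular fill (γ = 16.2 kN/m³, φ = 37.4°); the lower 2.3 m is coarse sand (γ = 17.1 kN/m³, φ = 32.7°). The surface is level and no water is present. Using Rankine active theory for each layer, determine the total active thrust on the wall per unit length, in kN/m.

55.8 kN/m

K_a1 = tan²(45°−37.4°/2) = 0.2443; K_a2 = tan²(45°−32.7°/2) = 0.2985.
Layer 1: σ at base = K_a1 γ₁ h₁ = 10.29 kPa; P₁ = ½×10.29×2.6 = 13.37.
Layer 2: σ_v at top = γ₁h₁ = 42.12; σ_h top = K_a2×42.12 = 12.57; σ_h base = K_a2×(42.12+17.1×2.3) = 24.31.
P₂ = ½(12.57+24.31)×2.3 = 42.42. Total P_a = 13.37+42.42 = 55.79 kN/m.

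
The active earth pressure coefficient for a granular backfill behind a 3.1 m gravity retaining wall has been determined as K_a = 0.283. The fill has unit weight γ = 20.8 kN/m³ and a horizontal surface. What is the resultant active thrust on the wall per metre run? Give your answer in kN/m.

28.3 kN/m

P = ½ K_a γ H² = 0.5 × 0.283 × 20.8 × 3.1² = 28.28 kN/m.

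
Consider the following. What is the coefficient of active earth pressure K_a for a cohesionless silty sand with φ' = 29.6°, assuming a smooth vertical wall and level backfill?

0.339

K_a = (1 − sin φ)/(1 + sin φ) = (1 − sin 29.6°)/(1 + sin 29.6°) = 0.3387.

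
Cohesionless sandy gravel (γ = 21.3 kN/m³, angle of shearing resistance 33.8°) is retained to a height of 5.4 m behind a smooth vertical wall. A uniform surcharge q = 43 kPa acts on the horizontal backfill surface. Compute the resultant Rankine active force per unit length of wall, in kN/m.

155 kN/m

K_a = tan²(45° − φ/2) = 0.2851.
Soil triangle: ½ K_a γ H² = 0.5×0.2851×21.3×5.4² = 88.54 kN/m.
Surcharge rectangle: K_a q H = 0.2851×43×5.4 = 66.20 kN/m.
Total = 88.54 + 66.20 = 154.7 kN/m.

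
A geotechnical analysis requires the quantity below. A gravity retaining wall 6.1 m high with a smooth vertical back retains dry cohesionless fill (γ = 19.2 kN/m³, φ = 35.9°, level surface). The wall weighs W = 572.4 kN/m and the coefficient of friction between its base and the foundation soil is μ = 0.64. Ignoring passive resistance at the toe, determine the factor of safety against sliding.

3.93

K_a = tan²(45° − 35.9°/2) = 0.2607.
P_a = ½K_aγH² = 0.5×0.2607×19.2×6.1² = 93.14 kN/m, acting at H/3 = 2.033 m above the base.
FS_sliding = μW / P_a = 0.64×572.4 / 93.14 = 3.933.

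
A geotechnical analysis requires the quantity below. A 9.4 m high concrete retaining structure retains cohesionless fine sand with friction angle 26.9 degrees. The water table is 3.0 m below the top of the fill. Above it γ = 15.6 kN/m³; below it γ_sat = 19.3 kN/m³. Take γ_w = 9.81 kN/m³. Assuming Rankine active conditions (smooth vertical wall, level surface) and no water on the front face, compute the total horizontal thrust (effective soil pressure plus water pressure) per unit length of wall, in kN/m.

414 kN/m

K_a = tan²(45° − φ/2) = 0.3770.
γ' = 19.3 − 9.81 = 9.490 kN/m³. Depth below WT = 6.4 m.
σ'_h at WT = K_a γ d_w = 17.64 kPa; at base = 17.64 + K_a γ' × 6.4 = 40.54 kPa.
P₁ (0–3.0 m) = ½×17.64×3.0 = 26.47. P₂ (3.0–9.4 m) = ½(17.64+40.54)×6.4 = 186.2.
P_w = ½ γ_w h₂² = 0.5×9.81×6.4² = 200.9. Total = 26.47+186.2+200.9 = 413.6 kN/m.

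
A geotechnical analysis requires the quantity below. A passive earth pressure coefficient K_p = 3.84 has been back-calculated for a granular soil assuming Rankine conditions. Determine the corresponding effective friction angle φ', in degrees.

35.9°

K_p = (1+sin φ)/(1−sin φ) ⇒ sin φ = (K_p − 1)/(K_p + 1) = 0.5868.
φ = arcsin(0.5868) = 35.93°.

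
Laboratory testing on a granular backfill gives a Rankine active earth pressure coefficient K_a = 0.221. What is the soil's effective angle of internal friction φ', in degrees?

39.6°

K_a = tan²(45° − φ/2) ⇒ 45° − φ/2 = arctan(√0.221) = 25.18°.
φ = 2(45° − 25.18°) = 39.64°.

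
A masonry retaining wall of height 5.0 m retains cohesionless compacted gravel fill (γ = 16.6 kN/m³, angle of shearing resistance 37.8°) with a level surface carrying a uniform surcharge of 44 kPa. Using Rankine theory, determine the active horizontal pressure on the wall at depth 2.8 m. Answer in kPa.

K_a = (1 − sin φ)/(1 + sin φ) = 0.2400.
σ_v = γz + q = 16.6 × 2.8 + 44 = 90.48 kPa.
σ_h = K_a σ_v = 0.2400 × 90.48 = 21.71 kPa.

21.7 kPa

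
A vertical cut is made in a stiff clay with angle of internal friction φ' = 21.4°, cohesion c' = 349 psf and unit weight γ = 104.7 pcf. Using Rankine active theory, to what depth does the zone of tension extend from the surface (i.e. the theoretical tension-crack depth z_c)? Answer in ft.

9.77 ft

K_a = tan²(45° − 21.4°/2) = 0.4653; √K_a = 0.6822.
The active pressure is zero where K_a γ z = 2c√K_a, so z_c = 2c/(γ√K_a) = 2×349/(104.7×0.6822) = 9.773 ft.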